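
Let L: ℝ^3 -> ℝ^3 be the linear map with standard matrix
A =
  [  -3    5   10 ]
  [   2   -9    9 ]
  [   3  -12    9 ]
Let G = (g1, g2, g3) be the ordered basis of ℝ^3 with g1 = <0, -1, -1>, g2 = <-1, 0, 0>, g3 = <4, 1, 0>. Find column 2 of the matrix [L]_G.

Compute L(g2) = A g2 = <3, -2, -3> in standard coordinates.
Then write this in G-coordinates: solve for y in y_1 g1 + ... + y_3 g3 = <3, -2, -3>.
This gives y = <3, 1, 1>, which is column 2 of [L]_G.

<3, 1, 1>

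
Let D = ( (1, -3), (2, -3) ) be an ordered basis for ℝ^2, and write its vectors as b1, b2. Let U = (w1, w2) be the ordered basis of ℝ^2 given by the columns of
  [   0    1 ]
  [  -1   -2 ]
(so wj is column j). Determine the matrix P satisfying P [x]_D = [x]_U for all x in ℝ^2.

Column j of P is [bj]_U, since P maps D-coordinates to U-coordinates.
Expressing b1 in U: b1 = w1 + w2, so column 1 of P is (1, 1).
Doing the same for each bj gives P = [[1, -1], [1, 2]].

[[1, -1], [1, 2]]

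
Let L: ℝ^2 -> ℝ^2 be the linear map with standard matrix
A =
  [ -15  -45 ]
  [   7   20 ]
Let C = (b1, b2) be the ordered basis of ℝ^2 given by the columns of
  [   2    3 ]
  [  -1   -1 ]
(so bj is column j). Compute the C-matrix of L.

[[3, -3], [3, 2]]

Let P have columns b1, b2. Then [L]_C = P^(-1) A P.
Here det P = 1, so P^(-1) is integer; computing A P first and then P^(-1)(A P) gives [[3, -3], [3, 2]].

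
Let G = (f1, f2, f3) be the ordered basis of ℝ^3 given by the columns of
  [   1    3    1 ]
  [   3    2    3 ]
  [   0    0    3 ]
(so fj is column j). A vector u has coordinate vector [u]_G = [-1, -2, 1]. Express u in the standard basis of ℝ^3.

The coordinates say u = -f1 - 2f2 + f3; adding the scaled basis vectors gives [-6, -4, 3].

[-6, -4, 3]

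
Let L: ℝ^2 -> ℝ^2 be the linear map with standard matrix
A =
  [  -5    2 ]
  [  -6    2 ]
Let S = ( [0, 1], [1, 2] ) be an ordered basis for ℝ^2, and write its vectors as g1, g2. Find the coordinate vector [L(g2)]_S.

[0, -1]

Column 2 of [L]_S is the S-coordinate vector of L(g2).
In standard coordinates L(g2) = A g2 = [-1, -2].
Converting to S: [-1, -2] = 0·g1 - g2, so the coordinate vector is [0, -1].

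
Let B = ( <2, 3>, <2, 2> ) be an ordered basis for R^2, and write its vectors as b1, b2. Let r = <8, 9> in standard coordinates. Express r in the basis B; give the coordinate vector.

We seek scalars with c_1 b1 + c_2 b2 = r; equivalently solve M c = r where the columns of M are b1, b2.
System: 2c_1 + 2c_2 = 8, 3c_1 + 2c_2 = 9; solving gives c_1 = 1, c_2 = 3.
Check: b1 + 3b2 = <8, 9>.

<1, 3>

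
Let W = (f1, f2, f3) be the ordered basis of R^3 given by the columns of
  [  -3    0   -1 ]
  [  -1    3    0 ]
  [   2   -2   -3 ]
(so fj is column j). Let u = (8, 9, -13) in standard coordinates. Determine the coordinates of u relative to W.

Write u = c_1 f1 + ... + c_3 f3 and solve for the c_i.
Gaussian elimination on [M | u] yields c = (-3, 2, 1).
Check: -3f1 + 2f2 + f3 = (8, 9, -13).

(-3, 2, 1)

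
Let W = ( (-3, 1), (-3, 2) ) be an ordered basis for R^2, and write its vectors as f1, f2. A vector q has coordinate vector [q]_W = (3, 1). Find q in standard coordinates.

(-12, 5)

The coordinates say q = 3f1 + f2; adding the scaled basis vectors gives (-12, 5).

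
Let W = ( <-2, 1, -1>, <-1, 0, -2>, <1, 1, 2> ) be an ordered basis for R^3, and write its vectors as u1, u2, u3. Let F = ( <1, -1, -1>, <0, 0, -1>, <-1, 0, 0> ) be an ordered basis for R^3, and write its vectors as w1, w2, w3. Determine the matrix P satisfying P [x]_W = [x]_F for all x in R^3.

[[-1, 0, -1], [2, 2, -1], [1, 1, -2]]

Take x = uj: its W-coordinates are the j-th standard unit vector, so P e_j — column j of P — equals [uj]_F.
u1 = -w1 + 2w2 + w3, giving column 1 = <-1, 2, 1>; repeating for each j gives P = [[-1, 0, -1], [2, 2, -1], [1, 1, -2]].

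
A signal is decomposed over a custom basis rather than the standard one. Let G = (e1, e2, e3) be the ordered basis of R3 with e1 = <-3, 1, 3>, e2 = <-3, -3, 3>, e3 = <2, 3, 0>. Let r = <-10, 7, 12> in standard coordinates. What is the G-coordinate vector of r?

<4, 0, 1>

Write r = c_1 e1 + ... + c_3 e3 and solve for the c_i.
Row-reducing the augmented matrix [M | r] gives c = (4, 0, 1).
Check: 4e1 + 0·e2 + e3 = <-10, 7, 12>.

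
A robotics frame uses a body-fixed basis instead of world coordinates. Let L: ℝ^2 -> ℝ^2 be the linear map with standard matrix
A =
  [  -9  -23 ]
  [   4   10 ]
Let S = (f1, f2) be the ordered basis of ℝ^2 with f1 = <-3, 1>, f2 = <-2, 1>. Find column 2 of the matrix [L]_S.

Column 2 of [L]_S is the S-coordinate vector of L(f2).
In standard coordinates L(f2) = A f2 = <-5, 2>.
Converting to S: <-5, 2> = f1 + f2, so the coordinate vector is <1, 1>.

<1, 1>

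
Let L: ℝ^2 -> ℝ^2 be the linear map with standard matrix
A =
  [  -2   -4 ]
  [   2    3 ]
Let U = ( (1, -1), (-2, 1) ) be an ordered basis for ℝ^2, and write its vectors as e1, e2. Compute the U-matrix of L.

[[0, 2], [-1, 1]]

With P the matrix whose columns are e1, e2, [L]_U = P^(-1) A P.
Column by column: L(e1) = A e1 = (2, -1); its U-coordinates (0, -1) give column 1.
Continuing for each basis vector yields [L]_U = [[0, 2], [-1, 1]].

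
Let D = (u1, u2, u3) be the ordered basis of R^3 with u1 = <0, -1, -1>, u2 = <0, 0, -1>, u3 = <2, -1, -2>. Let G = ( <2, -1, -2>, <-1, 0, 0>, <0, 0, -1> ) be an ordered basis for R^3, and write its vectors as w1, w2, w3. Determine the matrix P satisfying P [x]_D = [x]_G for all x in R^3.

[[1, 0, 1], [2, 0, 0], [-1, 1, 0]]

Column j of P is [uj]_G, since P maps D-coordinates to G-coordinates.
Expressing u1 in G: u1 = w1 + 2w2 - w3, so column 1 of P is <1, 2, -1>.
Doing the same for each uj gives P = [[1, 0, 1], [2, 0, 0], [-1, 1, 0]].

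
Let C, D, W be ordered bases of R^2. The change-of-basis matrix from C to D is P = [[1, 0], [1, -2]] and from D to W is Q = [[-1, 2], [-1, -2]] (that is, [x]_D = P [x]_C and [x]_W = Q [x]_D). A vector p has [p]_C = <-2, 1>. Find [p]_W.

Apply P to get D-coordinates <-2, -4>, then Q to get W-coordinates.
The result is [p]_W = <-6, 10>.

<-6, 10>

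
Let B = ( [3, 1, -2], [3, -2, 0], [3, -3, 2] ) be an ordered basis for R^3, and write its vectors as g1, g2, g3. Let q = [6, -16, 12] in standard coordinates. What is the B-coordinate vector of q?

Write q = c_1 g1 + ... + c_3 g3 and solve for the c_i.
Row-reducing the augmented matrix [M | q] gives c = (-3, 2, 3).
Check: -3g1 + 2g2 + 3g3 = [6, -16, 12].

[-3, 2, 3]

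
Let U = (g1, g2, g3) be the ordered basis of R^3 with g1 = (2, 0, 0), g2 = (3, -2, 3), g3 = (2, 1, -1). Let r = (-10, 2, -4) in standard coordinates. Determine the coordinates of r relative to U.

Write r = c_1 g1 + ... + c_3 g3 and solve for the c_i.
Gaussian elimination on [M | r] yields c = (0, -2, -2).
Check: 0·g1 - 2g2 - 2g3 = (-10, 2, -4).

(0, -2, -2)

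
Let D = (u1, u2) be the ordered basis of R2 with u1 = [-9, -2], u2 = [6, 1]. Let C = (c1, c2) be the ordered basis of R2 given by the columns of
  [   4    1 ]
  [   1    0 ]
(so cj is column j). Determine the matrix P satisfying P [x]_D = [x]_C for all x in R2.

[[-2, 1], [-1, 2]]

Let M have columns uj and N have columns cj. Then for every x, N [x]_C = x = M [x]_D, so P = N^(-1) M.
Since det N = -1, N^(-1) has integer entries; multiplying gives P = [[-2, 1], [-1, 2]].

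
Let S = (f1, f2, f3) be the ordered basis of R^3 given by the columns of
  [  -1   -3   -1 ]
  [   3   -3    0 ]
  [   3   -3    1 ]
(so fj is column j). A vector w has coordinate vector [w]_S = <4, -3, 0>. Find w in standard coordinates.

The coordinates say w = 4f1 - 3f2 + 0·f3; adding the scaled basis vectors gives <5, 21, 21>.

<5, 21, 21>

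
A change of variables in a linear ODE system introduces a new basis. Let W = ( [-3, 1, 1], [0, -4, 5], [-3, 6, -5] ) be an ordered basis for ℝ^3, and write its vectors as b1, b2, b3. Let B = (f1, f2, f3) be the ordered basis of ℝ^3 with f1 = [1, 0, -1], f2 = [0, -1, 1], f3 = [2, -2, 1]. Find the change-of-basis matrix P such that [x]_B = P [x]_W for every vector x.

Take x = bj: its W-coordinates are the j-th standard unit vector, so P e_j — column j of P — equals [bj]_B.
b1 = -f1 + f2 - f3, giving column 1 = [-1, 1, -1]; repeating for each j gives P = [[-1, -2, 1], [1, 2, -2], [-1, 1, -2]].

[[-1, -2, 1], [1, 2, -2], [-1, 1, -2]]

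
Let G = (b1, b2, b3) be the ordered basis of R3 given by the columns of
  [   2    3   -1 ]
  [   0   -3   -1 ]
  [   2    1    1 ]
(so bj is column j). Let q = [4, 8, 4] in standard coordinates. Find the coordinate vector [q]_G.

[4, -2, -2]

[q]_G is the unique c with M c = q, where M has columns b1, ..., b3.
Row-reducing the augmented matrix [M | q] gives c = (4, -2, -2).
Check: 4b1 - 2b2 - 2b3 = [4, 8, 4].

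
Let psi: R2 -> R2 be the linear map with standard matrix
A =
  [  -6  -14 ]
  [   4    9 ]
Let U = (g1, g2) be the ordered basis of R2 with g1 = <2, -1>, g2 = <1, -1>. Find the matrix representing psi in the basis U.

With P the matrix whose columns are g1, g2, [psi]_U = P^(-1) A P.
Column by column: psi(g1) = A g1 = <2, -1>; its U-coordinates <1, 0> give column 1.
Continuing for each basis vector yields [psi]_U = [[1, 3], [0, 2]].

[[1, 3], [0, 2]]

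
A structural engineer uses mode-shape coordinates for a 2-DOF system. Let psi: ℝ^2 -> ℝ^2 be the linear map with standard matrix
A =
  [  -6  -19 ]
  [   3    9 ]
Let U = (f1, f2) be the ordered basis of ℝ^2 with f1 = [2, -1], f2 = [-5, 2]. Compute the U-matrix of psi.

The j-th column of [psi]_U is [psi(fj)]_U.
psi(f1) = A f1 = [7, -3] = f1 - f2, so column 1 is [1, -1].
Repeating for f2 and assembling the columns gives [[1, 1], [-1, 2]].

[[1, 1], [-1, 2]]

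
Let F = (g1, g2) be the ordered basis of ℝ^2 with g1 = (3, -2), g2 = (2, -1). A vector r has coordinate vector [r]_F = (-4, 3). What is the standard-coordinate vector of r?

By definition r = -4g1 + 3g2.
Summing componentwise gives (-6, 5).

(-6, 5)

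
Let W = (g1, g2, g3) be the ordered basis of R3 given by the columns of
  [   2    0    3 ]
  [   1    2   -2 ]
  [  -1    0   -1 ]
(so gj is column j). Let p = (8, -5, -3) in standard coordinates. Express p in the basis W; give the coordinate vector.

(1, -1, 2)

Write p = c_1 g1 + ... + c_3 g3 and solve for the c_i.
Row-reducing the augmented matrix [M | p] gives c = (1, -1, 2).
Check: g1 - g2 + 2g3 = (8, -5, -3).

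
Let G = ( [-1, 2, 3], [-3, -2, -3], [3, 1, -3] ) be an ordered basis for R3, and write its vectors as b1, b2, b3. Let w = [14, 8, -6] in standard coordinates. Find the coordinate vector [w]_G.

[1, -1, 4]

We seek scalars with c_1 b1 + ... + c_3 b3 = w; equivalently solve M c = w where the columns of M are b1, ..., b3.
Solving this 3x3 system gives c = (1, -1, 4).
Check: b1 - b2 + 4b3 = [14, 8, -6].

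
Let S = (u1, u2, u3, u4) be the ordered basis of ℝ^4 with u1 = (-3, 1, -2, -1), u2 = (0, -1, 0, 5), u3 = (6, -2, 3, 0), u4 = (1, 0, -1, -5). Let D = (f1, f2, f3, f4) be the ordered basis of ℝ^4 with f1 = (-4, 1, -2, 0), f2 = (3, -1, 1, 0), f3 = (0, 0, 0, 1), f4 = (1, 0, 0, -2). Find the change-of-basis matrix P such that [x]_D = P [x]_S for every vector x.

Take x = uj: its S-coordinates are the j-th standard unit vector, so P e_j — column j of P — equals [uj]_D.
u1 = f1 + 0·f2 + f3 + f4, giving column 1 = (1, 0, 1, 1); repeating for each j gives P = [[1, 1, -1, 1], [0, 2, 1, 1], [1, 1, -2, -1], [1, -2, -1, 2]].

[[1, 1, -1, 1], [0, 2, 1, 1], [1, 1, -2, -1], [1, -2, -1, 2]]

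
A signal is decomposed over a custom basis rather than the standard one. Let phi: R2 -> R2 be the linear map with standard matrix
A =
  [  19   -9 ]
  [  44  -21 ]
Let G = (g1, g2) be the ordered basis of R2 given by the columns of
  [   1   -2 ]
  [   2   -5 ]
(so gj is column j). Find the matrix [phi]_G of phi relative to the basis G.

Let P have columns g1, g2. Then [phi]_G = P^(-1) A P.
Here det P = -1, so P^(-1) is integer; computing A P first and then P^(-1)(A P) gives [[1, 1], [0, -3]].

[[1, 1], [0, -3]]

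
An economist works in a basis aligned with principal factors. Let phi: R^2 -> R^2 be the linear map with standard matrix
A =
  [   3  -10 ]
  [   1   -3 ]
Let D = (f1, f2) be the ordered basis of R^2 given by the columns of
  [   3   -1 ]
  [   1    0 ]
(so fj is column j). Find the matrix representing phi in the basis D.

[[0, -1], [1, 0]]

Let P have columns f1, f2. Then [phi]_D = P^(-1) A P.
Here det P = 1, so P^(-1) is integer; computing A P first and then P^(-1)(A P) gives [[0, -1], [1, 0]].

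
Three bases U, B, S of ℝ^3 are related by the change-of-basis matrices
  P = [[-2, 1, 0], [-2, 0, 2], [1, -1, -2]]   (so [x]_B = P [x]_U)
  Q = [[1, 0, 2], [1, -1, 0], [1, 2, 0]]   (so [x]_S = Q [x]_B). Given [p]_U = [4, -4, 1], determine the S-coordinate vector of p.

[0, -6, -24]

Apply P to get B-coordinates [-12, -6, 6], then Q to get S-coordinates.
The result is [p]_S = [0, -6, -24].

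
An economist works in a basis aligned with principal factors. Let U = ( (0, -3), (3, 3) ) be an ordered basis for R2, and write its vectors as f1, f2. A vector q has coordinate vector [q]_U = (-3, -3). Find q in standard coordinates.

q = M [q]_U, where M has columns f1, f2.
Carrying out the matrix-vector product, q = (-9, 0).

(-9, 0)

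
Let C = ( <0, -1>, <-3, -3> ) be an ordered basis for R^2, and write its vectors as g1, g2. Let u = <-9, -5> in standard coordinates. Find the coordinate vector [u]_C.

[u]_C is the unique c with M c = u, where M has columns g1, g2.
System: 0c_1 - 3c_2 = -9, -c_1 - 3c_2 = -5; solving gives c_1 = -4, c_2 = 3.
Check: -4g1 + 3g2 = <-9, -5>.

<-4, 3>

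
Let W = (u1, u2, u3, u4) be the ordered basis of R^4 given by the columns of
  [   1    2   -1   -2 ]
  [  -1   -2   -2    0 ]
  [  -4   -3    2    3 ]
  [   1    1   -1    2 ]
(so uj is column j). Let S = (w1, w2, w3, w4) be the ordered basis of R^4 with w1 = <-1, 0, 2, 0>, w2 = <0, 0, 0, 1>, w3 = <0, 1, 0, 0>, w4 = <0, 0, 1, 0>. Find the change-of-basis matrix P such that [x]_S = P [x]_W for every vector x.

Column j of P is [uj]_S, since P maps W-coordinates to S-coordinates.
Expressing u1 in S: u1 = -w1 + w2 - w3 - 2w4, so column 1 of P is <-1, 1, -1, -2>.
Doing the same for each uj gives P = [[-1, -2, 1, 2], [1, 1, -1, 2], [-1, -2, -2, 0], [-2, 1, 0, -1]].

[[-1, -2, 1, 2], [1, 1, -1, 2], [-1, -2, -2, 0], [-2, 1, 0, -1]]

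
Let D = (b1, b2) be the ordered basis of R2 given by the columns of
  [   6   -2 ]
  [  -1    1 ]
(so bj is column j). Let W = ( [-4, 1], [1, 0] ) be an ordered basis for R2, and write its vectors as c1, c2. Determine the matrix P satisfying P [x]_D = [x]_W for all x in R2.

Let M have columns bj and N have columns cj. Then for every x, N [x]_W = x = M [x]_D, so P = N^(-1) M.
Since det N = -1, N^(-1) has integer entries; multiplying gives P = [[-1, 1], [2, 2]].

[[-1, 1], [2, 2]]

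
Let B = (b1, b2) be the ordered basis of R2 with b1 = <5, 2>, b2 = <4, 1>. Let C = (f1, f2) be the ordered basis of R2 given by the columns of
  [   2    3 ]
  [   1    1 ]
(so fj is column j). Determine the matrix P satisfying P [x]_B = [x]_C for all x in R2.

Let M have columns bj and N have columns fj. Then for every x, N [x]_C = x = M [x]_B, so P = N^(-1) M.
Since det N = -1, N^(-1) has integer entries; multiplying gives P = [[1, -1], [1, 2]].

[[1, -1], [1, 2]]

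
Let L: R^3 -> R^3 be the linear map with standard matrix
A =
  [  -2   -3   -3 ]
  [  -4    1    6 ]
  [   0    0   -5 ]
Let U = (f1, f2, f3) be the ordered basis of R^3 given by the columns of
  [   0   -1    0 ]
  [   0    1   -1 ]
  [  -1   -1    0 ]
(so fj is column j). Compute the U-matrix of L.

Let P have columns f1, ..., f3. Then [L]_U = P^(-1) A P.
Here det P = -1, so P^(-1) is integer; computing A P first and then P^(-1)(A P) gives [[-2, -3, 3], [-3, -2, -3], [3, -1, -2]].

[[-2, -3, 3], [-3, -2, -3], [3, -1, -2]]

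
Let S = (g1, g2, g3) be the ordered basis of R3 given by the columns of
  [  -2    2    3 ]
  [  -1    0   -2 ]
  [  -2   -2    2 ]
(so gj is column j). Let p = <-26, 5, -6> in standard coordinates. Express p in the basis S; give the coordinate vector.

Write p = c_1 g1 + ... + c_3 g3 and solve for the c_i.
Row-reducing the augmented matrix [M | p] gives c = (3, -4, -4).
Check: 3g1 - 4g2 - 4g3 = <-26, 5, -6>.

<3, -4, -4>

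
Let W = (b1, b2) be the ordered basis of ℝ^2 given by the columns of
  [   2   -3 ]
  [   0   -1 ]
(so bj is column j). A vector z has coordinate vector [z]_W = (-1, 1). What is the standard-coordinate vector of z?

(-5, -1)

The coordinates say z = -b1 + b2; adding the scaled basis vectors gives (-5, -1).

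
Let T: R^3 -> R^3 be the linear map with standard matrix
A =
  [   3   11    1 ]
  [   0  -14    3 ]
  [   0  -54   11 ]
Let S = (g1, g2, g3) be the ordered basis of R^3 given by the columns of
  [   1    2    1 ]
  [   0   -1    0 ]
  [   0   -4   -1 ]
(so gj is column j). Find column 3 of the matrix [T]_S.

(-3, 3, -1)

Column 3 of [T]_S is the S-coordinate vector of T(g3).
In standard coordinates T(g3) = A g3 = (2, -3, -11).
Converting to S: (2, -3, -11) = -3g1 + 3g2 - g3, so the coordinate vector is (-3, 3, -1).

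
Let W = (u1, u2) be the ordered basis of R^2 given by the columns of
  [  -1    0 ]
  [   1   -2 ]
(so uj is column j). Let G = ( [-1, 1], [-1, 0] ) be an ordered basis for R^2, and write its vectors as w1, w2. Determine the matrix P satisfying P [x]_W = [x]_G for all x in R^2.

Take x = uj: its W-coordinates are the j-th standard unit vector, so P e_j — column j of P — equals [uj]_G.
u1 = w1 + 0·w2, giving column 1 = [1, 0]; repeating for each j gives P = [[1, -2], [0, 2]].

[[1, -2], [0, 2]]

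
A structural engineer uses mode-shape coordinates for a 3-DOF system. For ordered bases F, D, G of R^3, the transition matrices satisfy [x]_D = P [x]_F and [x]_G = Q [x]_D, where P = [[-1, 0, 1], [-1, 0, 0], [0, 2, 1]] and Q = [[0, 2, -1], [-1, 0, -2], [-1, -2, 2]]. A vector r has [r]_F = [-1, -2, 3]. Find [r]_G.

[3, -2, -8]

Composing the changes, [r]_G = Q P [r]_F.
Q P = [[-2, -2, -1], [1, -4, -3], [3, 4, 1]]; applying this to [-1, -2, 3] gives [3, -2, -8].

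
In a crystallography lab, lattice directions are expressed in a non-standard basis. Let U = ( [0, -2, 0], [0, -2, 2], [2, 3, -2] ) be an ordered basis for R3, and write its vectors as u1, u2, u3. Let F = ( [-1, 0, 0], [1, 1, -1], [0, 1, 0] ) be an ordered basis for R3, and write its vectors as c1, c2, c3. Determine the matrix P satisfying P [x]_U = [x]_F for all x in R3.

[[0, -2, 0], [0, -2, 2], [-2, 0, 1]]

Take x = uj: its U-coordinates are the j-th standard unit vector, so P e_j — column j of P — equals [uj]_F.
u1 = 0·c1 + 0·c2 - 2c3, giving column 1 = [0, 0, -2]; repeating for each j gives P = [[0, -2, 0], [0, -2, 2], [-2, 0, 1]].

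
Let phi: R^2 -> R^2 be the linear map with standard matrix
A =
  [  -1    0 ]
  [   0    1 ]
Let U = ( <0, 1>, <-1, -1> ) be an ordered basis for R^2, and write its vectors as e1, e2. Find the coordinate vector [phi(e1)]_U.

<1, 0>

Compute phi(e1) = A e1 = <0, 1> in standard coordinates.
Then write this in U-coordinates: solve for y in y_1 e1 + y_2 e2 = <0, 1>.
This gives y = <1, 0>, which is column 1 of [phi]_U.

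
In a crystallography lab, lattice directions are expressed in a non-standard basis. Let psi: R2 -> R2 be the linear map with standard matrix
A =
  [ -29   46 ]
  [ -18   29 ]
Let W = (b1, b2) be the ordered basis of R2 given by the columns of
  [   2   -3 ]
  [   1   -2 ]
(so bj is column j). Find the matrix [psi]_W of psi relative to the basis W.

With P the matrix whose columns are b1, b2, [psi]_W = P^(-1) A P.
Column by column: psi(b1) = A b1 = [-12, -7]; its W-coordinates [-3, 2] give column 1.
Continuing for each basis vector yields [psi]_W = [[-3, 2], [2, 3]].

[[-3, 2], [2, 3]]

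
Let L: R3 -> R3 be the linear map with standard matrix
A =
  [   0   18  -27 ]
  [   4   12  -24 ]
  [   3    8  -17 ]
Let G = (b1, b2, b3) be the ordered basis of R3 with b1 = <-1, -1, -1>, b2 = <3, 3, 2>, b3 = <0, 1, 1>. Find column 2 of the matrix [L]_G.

<3, 1, 0>

Compute L(b2) = A b2 = <0, 0, -1> in standard coordinates.
Then write this in G-coordinates: solve for y in y_1 b1 + ... + y_3 b3 = <0, 0, -1>.
This gives y = <3, 1, 0>, which is column 2 of [L]_G.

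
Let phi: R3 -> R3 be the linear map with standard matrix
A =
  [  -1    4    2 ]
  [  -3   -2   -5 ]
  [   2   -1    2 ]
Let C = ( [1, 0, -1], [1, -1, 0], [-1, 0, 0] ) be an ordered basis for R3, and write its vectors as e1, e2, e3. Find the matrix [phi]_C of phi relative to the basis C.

[[0, -3, 2], [-2, 1, -3], [1, 3, -2]]

Let P have columns e1, ..., e3. Then [phi]_C = P^(-1) A P.
Here det P = 1, so P^(-1) is integer; computing A P first and then P^(-1)(A P) gives [[0, -3, 2], [-2, 1, -3], [1, 3, -2]].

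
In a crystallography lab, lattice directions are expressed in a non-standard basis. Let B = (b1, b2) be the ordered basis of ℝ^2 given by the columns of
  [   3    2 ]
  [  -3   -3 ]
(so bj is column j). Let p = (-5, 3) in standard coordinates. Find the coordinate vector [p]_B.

(-3, 2)

Write p = c_1 b1 + c_2 b2 and solve for the c_i.
System: 3c_1 + 2c_2 = -5, -3c_1 - 3c_2 = 3; solving gives c_1 = -3, c_2 = 2.
Check: -3b1 + 2b2 = (-5, 3).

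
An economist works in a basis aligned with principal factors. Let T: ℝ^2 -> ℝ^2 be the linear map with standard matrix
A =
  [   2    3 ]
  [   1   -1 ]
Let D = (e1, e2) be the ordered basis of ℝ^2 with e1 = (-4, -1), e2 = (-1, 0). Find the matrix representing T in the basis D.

With P the matrix whose columns are e1, e2, [T]_D = P^(-1) A P.
Column by column: T(e1) = A e1 = (-11, -3); its D-coordinates (3, -1) give column 1.
Continuing for each basis vector yields [T]_D = [[3, 1], [-1, -2]].

[[3, 1], [-1, -2]]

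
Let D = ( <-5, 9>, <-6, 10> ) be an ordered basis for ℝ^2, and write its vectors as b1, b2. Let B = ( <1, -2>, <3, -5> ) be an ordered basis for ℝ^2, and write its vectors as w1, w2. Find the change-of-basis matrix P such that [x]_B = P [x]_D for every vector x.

Column j of P is [bj]_B, since P maps D-coordinates to B-coordinates.
Expressing b1 in B: b1 = -2w1 - w2, so column 1 of P is <-2, -1>.
Doing the same for each bj gives P = [[-2, 0], [-1, -2]].

[[-2, 0], [-1, -2]]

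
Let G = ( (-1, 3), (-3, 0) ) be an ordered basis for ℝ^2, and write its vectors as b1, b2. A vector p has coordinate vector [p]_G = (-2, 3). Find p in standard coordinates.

p = M [p]_G, where M has columns b1, b2.
Carrying out the matrix-vector product, p = (-7, -6).

(-7, -6)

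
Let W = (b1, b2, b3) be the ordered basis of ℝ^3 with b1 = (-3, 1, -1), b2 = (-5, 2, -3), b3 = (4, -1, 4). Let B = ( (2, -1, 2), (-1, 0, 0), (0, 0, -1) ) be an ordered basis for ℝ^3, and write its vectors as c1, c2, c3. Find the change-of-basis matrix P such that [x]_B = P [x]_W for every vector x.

Take x = bj: its W-coordinates are the j-th standard unit vector, so P e_j — column j of P — equals [bj]_B.
b1 = -c1 + c2 - c3, giving column 1 = (-1, 1, -1); repeating for each j gives P = [[-1, -2, 1], [1, 1, -2], [-1, -1, -2]].

[[-1, -2, 1], [1, 1, -2], [-1, -1, -2]]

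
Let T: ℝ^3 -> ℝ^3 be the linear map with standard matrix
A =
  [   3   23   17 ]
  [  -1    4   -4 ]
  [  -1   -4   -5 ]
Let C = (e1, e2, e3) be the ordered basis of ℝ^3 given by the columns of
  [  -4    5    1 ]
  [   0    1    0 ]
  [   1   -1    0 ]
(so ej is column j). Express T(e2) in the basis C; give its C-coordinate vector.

[-1, 3, 2]

Compute T(e2) = A e2 = [21, 3, -4] in standard coordinates.
Then write this in C-coordinates: solve for y in y_1 e1 + ... + y_3 e3 = [21, 3, -4].
This gives y = [-1, 3, 2], which is column 2 of [T]_C.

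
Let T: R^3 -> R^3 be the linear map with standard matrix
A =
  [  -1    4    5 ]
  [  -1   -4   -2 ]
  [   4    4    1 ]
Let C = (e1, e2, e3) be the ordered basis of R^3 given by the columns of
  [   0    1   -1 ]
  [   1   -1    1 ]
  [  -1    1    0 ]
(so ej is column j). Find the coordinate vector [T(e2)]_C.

[1, 2, 2]

Compute T(e2) = A e2 = [0, 1, 1] in standard coordinates.
Then write this in C-coordinates: solve for y in y_1 e1 + ... + y_3 e3 = [0, 1, 1].
This gives y = [1, 2, 2], which is column 2 of [T]_C.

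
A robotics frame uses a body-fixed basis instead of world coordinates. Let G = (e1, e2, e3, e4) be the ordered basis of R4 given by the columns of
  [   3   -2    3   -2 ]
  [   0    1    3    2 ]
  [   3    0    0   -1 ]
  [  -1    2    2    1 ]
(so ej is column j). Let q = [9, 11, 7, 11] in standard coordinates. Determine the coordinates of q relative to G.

[2, 4, 3, -1]

We seek scalars with c_1 e1 + ... + c_4 e4 = q; equivalently solve M c = q where the columns of M are e1, ..., e4.
Solving this 4x4 system gives c = (2, 4, 3, -1).
Check: 2e1 + 4e2 + 3e3 - e4 = [9, 11, 7, 11].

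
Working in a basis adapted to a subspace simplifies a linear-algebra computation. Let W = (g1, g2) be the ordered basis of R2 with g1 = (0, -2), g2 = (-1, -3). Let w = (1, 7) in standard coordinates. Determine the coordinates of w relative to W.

Write w = c_1 g1 + c_2 g2 and solve for the c_i.
System: 0c_1 - c_2 = 1, -2c_1 - 3c_2 = 7; solving gives c_1 = -2, c_2 = -1.
Check: -2g1 - g2 = (1, 7).

(-2, -1)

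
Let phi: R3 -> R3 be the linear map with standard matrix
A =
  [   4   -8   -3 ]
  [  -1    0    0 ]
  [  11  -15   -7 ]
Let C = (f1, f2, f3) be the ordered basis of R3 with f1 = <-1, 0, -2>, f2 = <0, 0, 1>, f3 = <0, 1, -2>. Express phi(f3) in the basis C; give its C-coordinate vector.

Compute phi(f3) = A f3 = <-2, 0, -1> in standard coordinates.
Then write this in C-coordinates: solve for y in y_1 f1 + ... + y_3 f3 = <-2, 0, -1>.
This gives y = <2, 3, 0>, which is column 3 of [phi]_C.

<2, 3, 0>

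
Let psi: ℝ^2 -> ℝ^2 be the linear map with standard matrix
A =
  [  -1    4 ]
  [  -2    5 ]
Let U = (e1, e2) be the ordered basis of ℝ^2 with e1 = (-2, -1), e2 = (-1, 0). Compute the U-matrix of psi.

Let P have columns e1, e2. Then [psi]_U = P^(-1) A P.
Here det P = -1, so P^(-1) is integer; computing A P first and then P^(-1)(A P) gives [[1, -2], [0, 3]].

[[1, -2], [0, 3]]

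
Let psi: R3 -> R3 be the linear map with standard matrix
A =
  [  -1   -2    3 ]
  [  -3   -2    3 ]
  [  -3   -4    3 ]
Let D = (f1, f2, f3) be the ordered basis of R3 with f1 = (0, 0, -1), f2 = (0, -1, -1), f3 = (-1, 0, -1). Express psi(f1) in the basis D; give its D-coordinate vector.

Column 1 of [psi]_D is the D-coordinate vector of psi(f1).
In standard coordinates psi(f1) = A f1 = (-3, -3, -3).
Converting to D: (-3, -3, -3) = -3f1 + 3f2 + 3f3, so the coordinate vector is (-3, 3, 3).

(-3, 3, 3)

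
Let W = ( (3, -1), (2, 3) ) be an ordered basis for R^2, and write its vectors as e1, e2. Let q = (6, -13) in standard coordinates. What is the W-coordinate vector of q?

We seek scalars with c_1 e1 + c_2 e2 = q; equivalently solve M c = q where the columns of M are e1, e2.
System: 3c_1 + 2c_2 = 6, -c_1 + 3c_2 = -13; solving gives c_1 = 4, c_2 = -3.
Check: 4e1 - 3e2 = (6, -13).

(4, -3)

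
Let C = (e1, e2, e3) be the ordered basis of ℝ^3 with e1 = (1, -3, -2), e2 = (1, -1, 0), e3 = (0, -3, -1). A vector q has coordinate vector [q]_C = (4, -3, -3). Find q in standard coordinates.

(1, 0, -5)

q = M [q]_C, where M has columns e1, ..., e3.
Carrying out the matrix-vector product, q = (1, 0, -5).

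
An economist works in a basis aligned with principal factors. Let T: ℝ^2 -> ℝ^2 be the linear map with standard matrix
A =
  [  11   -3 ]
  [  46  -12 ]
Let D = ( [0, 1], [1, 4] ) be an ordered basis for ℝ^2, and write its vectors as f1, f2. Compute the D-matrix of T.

[[0, 2], [-3, -1]]

With P the matrix whose columns are f1, f2, [T]_D = P^(-1) A P.
Column by column: T(f1) = A f1 = [-3, -12]; its D-coordinates [0, -3] give column 1.
Continuing for each basis vector yields [T]_D = [[0, 2], [-3, -1]].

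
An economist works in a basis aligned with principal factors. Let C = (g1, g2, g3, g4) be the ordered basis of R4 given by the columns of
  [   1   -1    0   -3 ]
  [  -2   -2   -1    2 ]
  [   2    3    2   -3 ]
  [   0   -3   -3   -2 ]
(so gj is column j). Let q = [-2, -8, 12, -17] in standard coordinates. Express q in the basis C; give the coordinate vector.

[2, 1, 4, 1]

[q]_C is the unique c with M c = q, where M has columns g1, ..., g4.
Row-reducing the augmented matrix [M | q] gives c = (2, 1, 4, 1).
Check: 2g1 + g2 + 4g3 + g4 = [-2, -8, 12, -17].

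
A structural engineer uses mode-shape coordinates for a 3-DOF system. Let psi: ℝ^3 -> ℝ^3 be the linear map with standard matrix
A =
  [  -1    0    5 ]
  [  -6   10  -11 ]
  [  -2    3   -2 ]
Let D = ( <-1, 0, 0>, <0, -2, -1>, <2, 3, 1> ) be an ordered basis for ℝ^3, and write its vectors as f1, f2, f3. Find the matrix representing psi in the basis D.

The j-th column of [psi]_D is [psi(fj)]_D.
psi(f1) = A f1 = <1, 6, 2> = 3f1 + 0·f2 + 2f3, so column 1 is <3, 0, 2>.
Repeating for f2, f3 and assembling the columns gives [[3, 3, -1], [0, 3, -2], [2, -1, 1]].

[[3, 3, -1], [0, 3, -2], [2, -1, 1]]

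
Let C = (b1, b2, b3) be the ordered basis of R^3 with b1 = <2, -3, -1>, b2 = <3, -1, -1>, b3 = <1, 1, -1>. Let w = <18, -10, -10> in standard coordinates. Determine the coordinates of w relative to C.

<4, 2, 4>

[w]_C is the unique c with M c = w, where M has columns b1, ..., b3.
Gaussian elimination on [M | w] yields c = (4, 2, 4).
Check: 4b1 + 2b2 + 4b3 = <18, -10, -10>.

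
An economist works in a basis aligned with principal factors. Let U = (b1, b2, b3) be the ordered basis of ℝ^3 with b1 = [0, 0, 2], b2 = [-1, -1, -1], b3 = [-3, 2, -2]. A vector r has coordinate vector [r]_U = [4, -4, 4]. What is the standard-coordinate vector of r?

The coordinates say r = 4b1 - 4b2 + 4b3; adding the scaled basis vectors gives [-8, 12, 4].

[-8, 12, 4]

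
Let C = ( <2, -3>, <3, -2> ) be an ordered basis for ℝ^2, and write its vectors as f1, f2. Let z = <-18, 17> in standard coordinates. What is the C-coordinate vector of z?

<-3, -4>

[z]_C is the unique c with M c = z, where M has columns f1, f2.
System: 2c_1 + 3c_2 = -18, -3c_1 - 2c_2 = 17; solving gives c_1 = -3, c_2 = -4.
Check: -3f1 - 4f2 = <-18, 17>.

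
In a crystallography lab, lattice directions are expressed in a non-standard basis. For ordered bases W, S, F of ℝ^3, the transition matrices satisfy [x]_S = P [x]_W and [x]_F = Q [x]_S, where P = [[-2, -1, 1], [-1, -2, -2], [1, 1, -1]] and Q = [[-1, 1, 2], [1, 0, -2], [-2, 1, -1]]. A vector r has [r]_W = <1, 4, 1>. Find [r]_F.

First [r]_S = P [r]_W = <-5, -11, 4>.
Then [r]_F = Q [r]_S = <2, -13, -5>.

<2, -13, -5>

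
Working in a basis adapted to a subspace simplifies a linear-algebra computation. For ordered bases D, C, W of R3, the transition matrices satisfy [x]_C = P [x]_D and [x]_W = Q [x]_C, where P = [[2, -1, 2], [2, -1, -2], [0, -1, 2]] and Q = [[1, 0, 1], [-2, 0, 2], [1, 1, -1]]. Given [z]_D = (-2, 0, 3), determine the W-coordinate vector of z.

(8, 8, -14)

First [z]_C = P [z]_D = (2, -10, 6).
Then [z]_W = Q [z]_C = (8, 8, -14).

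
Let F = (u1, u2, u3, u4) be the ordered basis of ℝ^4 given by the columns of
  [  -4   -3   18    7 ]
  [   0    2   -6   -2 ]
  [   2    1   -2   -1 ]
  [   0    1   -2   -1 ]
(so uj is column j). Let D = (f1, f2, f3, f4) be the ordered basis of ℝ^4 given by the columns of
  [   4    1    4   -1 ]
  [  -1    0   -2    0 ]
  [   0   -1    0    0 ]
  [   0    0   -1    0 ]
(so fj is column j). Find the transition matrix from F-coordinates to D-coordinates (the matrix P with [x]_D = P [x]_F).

[[0, 0, 2, 0], [-2, -1, 2, 1], [0, -1, 2, 1], [2, -2, 0, -2]]

Column j of P is [uj]_D, since P maps F-coordinates to D-coordinates.
Expressing u1 in D: u1 = 0·f1 - 2f2 + 0·f3 + 2f4, so column 1 of P is <0, -2, 0, 2>.
Doing the same for each uj gives P = [[0, 0, 2, 0], [-2, -1, 2, 1], [0, -1, 2, 1], [2, -2, 0, -2]].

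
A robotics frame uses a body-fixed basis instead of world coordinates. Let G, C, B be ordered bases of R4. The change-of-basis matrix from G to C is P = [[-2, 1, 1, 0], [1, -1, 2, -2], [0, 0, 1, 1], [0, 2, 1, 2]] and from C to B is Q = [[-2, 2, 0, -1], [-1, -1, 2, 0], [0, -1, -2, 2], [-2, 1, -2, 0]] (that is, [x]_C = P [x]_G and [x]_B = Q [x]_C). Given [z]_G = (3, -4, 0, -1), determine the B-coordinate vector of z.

Composing the changes, [z]_B = Q P [z]_G.
Q P = [[6, -6, 1, -6], [1, 0, -1, 4], [-1, 5, -2, 4], [5, -3, -2, -4]]; applying this to (3, -4, 0, -1) gives (48, -1, -27, 31).

(48, -1, -27, 31)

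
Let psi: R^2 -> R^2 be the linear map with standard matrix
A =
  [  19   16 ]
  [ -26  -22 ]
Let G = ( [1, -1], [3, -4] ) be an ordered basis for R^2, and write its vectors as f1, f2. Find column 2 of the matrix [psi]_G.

Column 2 of [psi]_G is the G-coordinate vector of psi(f2).
In standard coordinates psi(f2) = A f2 = [-7, 10].
Converting to G: [-7, 10] = 2f1 - 3f2, so the coordinate vector is [2, -3].

[2, -3]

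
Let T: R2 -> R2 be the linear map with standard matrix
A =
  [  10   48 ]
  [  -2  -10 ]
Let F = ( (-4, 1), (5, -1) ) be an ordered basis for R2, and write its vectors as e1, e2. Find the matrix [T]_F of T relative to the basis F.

[[-2, 2], [0, 2]]

The j-th column of [T]_F is [T(ej)]_F.
T(e1) = A e1 = (8, -2) = -2e1 + 0·e2, so column 1 is (-2, 0).
Repeating for e2 and assembling the columns gives [[-2, 2], [0, 2]].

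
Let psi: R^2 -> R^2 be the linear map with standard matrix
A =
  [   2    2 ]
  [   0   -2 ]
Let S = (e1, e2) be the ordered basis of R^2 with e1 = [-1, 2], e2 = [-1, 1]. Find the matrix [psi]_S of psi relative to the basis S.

Let P have columns e1, e2. Then [psi]_S = P^(-1) A P.
Here det P = 1, so P^(-1) is integer; computing A P first and then P^(-1)(A P) gives [[-2, -2], [0, 2]].

[[-2, -2], [0, 2]]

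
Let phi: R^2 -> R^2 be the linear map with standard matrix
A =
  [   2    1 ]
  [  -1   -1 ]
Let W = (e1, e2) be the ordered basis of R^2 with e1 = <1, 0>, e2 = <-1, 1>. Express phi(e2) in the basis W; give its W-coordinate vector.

Column 2 of [phi]_W is the W-coordinate vector of phi(e2).
In standard coordinates phi(e2) = A e2 = <-1, 0>.
Converting to W: <-1, 0> = -e1 + 0·e2, so the coordinate vector is <-1, 0>.

<-1, 0>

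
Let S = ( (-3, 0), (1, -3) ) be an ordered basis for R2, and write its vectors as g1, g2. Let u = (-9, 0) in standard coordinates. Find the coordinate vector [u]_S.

(3, 0)

We seek scalars with c_1 g1 + c_2 g2 = u; equivalently solve M c = u where the columns of M are g1, g2.
System: -3c_1 + c_2 = -9, 0c_1 - 3c_2 = 0; solving gives c_1 = 3, c_2 = 0.
Check: 3g1 + 0·g2 = (-9, 0).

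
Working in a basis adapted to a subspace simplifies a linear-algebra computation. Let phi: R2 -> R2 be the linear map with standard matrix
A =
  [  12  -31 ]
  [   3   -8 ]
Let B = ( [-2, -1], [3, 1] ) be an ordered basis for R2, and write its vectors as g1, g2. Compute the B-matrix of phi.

The j-th column of [phi]_B is [phi(gj)]_B.
phi(g1) = A g1 = [7, 2] = g1 + 3g2, so column 1 is [1, 3].
Repeating for g2 and assembling the columns gives [[1, 2], [3, 3]].

[[1, 2], [3, 3]]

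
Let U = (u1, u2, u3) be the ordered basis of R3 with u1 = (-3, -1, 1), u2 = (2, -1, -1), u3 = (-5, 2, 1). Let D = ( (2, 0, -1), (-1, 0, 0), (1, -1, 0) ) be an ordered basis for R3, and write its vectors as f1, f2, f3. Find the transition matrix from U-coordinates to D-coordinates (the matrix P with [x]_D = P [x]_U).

[[-1, 1, -1], [2, 1, 1], [1, 1, -2]]

Column j of P is [uj]_D, since P maps U-coordinates to D-coordinates.
Expressing u1 in D: u1 = -f1 + 2f2 + f3, so column 1 of P is (-1, 2, 1).
Doing the same for each uj gives P = [[-1, 1, -1], [2, 1, 1], [1, 1, -2]].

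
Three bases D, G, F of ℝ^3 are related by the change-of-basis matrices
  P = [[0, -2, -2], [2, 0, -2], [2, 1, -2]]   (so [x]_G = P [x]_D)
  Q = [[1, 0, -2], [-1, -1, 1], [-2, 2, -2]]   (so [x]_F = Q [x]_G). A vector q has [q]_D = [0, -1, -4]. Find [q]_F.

[-4, -11, -18]

First [q]_G = P [q]_D = [10, 8, 7].
Then [q]_F = Q [q]_G = [-4, -11, -18].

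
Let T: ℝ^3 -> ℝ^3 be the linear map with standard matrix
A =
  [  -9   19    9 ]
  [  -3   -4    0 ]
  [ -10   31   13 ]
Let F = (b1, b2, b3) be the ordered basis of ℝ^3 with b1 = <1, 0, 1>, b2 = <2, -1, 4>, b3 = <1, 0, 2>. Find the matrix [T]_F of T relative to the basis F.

With P the matrix whose columns are b1, ..., b3, [T]_F = P^(-1) A P.
Column by column: T(b1) = A b1 = <0, -3, 3>; its F-coordinates <-3, 3, -3> give column 1.
Continuing for each basis vector yields [T]_F = [[-3, -3, 2], [3, 2, 3], [-3, -2, 1]].

[[-3, -3, 2], [3, 2, 3], [-3, -2, 1]]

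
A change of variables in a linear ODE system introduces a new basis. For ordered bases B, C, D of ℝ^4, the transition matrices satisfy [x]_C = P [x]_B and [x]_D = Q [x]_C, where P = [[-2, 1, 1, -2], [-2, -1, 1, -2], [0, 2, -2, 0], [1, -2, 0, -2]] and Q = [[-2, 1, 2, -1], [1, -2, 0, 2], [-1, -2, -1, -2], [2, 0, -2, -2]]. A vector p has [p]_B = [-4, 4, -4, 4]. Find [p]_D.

[44, -24, 40, 8]

Apply P to get C-coordinates [0, -8, 16, -20], then Q to get D-coordinates.
The result is [p]_D = [44, -24, 40, 8].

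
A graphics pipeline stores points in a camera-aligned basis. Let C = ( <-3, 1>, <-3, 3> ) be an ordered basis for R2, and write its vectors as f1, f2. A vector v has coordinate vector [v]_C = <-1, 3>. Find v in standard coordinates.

<-6, 8>

v = M [v]_C, where M has columns f1, f2.
Carrying out the matrix-vector product, v = <-6, 8>.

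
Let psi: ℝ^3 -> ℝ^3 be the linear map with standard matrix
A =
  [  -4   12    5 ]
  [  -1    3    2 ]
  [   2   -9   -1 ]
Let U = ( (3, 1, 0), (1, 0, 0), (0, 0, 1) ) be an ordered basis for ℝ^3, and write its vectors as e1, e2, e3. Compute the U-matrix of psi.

With P the matrix whose columns are e1, ..., e3, [psi]_U = P^(-1) A P.
Column by column: psi(e1) = A e1 = (0, 0, -3); its U-coordinates (0, 0, -3) give column 1.
Continuing for each basis vector yields [psi]_U = [[0, -1, 2], [0, -1, -1], [-3, 2, -1]].

[[0, -1, 2], [0, -1, -1], [-3, 2, -1]]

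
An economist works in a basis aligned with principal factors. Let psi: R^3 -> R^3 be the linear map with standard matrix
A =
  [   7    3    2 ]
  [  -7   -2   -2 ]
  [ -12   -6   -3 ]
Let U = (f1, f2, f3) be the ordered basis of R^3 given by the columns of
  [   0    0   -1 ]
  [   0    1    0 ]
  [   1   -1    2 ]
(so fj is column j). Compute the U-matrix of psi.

The j-th column of [psi]_U is [psi(fj)]_U.
psi(f1) = A f1 = [2, -2, -3] = -f1 - 2f2 - 2f3, so column 1 is [-1, -2, -2].
Repeating for f2, f3 and assembling the columns gives [[-1, -1, 3], [-2, 0, 3], [-2, -1, 3]].

[[-1, -1, 3], [-2, 0, 3], [-2, -1, 3]]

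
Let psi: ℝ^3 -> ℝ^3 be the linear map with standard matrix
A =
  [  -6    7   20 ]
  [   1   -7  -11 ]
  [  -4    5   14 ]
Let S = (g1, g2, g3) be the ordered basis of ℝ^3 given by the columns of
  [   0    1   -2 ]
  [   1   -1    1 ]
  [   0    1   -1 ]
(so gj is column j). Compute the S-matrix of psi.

The j-th column of [psi]_S is [psi(gj)]_S.
psi(g1) = A g1 = (7, -7, 5) = -2g1 + 3g2 - 2g3, so column 1 is (-2, 3, -2).
Repeating for g2, g3 and assembling the columns gives [[-2, 2, 1], [3, 3, -1], [-2, -2, 0]].

[[-2, 2, 1], [3, 3, -1], [-2, -2, 0]]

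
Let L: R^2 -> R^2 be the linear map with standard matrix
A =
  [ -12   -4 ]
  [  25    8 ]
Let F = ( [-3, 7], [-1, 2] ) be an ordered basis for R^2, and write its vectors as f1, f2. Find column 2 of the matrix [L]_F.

Compute L(f2) = A f2 = [4, -9] in standard coordinates.
Then write this in F-coordinates: solve for y in y_1 f1 + y_2 f2 = [4, -9].
This gives y = [-1, -1], which is column 2 of [L]_F.

[-1, -1]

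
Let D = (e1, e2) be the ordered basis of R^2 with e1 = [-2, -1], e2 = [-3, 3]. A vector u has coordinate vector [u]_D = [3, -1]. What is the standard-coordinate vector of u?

The coordinates say u = 3e1 - e2; adding the scaled basis vectors gives [-3, -6].

[-3, -6]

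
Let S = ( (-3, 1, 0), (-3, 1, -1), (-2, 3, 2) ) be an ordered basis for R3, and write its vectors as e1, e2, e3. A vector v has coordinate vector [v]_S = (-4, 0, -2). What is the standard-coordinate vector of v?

(16, -10, -4)

The coordinates say v = -4e1 + 0·e2 - 2e3; adding the scaled basis vectors gives (16, -10, -4).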